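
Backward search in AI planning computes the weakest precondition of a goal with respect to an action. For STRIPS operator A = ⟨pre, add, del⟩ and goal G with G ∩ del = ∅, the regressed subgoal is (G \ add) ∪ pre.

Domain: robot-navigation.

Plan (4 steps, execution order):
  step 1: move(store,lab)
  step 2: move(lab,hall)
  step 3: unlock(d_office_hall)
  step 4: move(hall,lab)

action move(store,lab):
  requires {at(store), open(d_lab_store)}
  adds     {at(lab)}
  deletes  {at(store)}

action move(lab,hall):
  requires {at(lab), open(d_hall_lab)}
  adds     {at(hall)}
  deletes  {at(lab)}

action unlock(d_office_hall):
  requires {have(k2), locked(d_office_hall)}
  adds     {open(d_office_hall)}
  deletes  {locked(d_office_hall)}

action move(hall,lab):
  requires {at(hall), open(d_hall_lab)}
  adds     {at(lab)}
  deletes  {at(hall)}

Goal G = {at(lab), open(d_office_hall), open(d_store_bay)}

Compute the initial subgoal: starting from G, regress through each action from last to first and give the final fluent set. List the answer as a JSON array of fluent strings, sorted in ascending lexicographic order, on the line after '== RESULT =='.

Regress step by step:
  through step 4 (move(hall,lab)): drop {at(lab)}, keep {open(d_office_hall), open(d_store_bay)}, require {at(hall), open(d_hall_lab)}
    → {at(hall), open(d_hall_lab), open(d_office_hall), open(d_store_bay)}
  through step 3 (unlock(d_office_hall)): drop {open(d_office_hall)}, keep {at(hall), open(d_hall_lab), open(d_store_bay)}, require {have(k2), locked(d_office_hall)}
    → {at(hall), have(k2), locked(d_office_hall), open(d_hall_lab), open(d_store_bay)}
  through step 2 (move(lab,hall)): drop {at(hall)}, keep {have(k2), locked(d_office_hall), open(d_hall_lab), open(d_store_bay)}, require {at(lab), open(d_hall_lab)}
    → {at(lab), have(k2), locked(d_office_hall), open(d_hall_lab), open(d_store_bay)}
  through step 1 (move(store,lab)): drop {at(lab)}, keep {have(k2), locked(d_office_hall), open(d_hall_lab), open(d_store_bay)}, require {at(store), open(d_lab_store)}
    → {at(store), have(k2), locked(d_office_hall), open(d_hall_lab), open(d_lab_store), open(d_store_bay)}

== RESULT ==
["at(store)", "have(k2)", "locked(d_office_hall)", "open(d_hall_lab)", "open(d_lab_store)", "open(d_store_bay)"]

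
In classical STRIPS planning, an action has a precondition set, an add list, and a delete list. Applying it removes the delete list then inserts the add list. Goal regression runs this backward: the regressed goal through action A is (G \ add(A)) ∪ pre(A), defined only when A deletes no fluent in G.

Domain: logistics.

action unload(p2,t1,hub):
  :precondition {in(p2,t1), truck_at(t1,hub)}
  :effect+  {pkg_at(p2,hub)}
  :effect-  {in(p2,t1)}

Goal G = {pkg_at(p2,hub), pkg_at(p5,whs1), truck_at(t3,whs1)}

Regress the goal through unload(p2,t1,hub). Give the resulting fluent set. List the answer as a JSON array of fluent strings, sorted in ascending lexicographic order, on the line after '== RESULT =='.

Regress:
  G ∩ del = {}  (empty — regression defined)
  G \ add = {pkg_at(p2,hub), pkg_at(p5,whs1), truck_at(t3,whs1)} \ {pkg_at(p2,hub)} = {pkg_at(p5,whs1), truck_at(t3,whs1)}
  ∪ pre   = {pkg_at(p5,whs1), truck_at(t3,whs1)} ∪ {in(p2,t1), truck_at(t1,hub)}
          = {in(p2,t1), pkg_at(p5,whs1), truck_at(t1,hub), truck_at(t3,whs1)}

== RESULT ==
["in(p2,t1)", "pkg_at(p5,whs1)", "truck_at(t1,hub)", "truck_at(t3,whs1)"]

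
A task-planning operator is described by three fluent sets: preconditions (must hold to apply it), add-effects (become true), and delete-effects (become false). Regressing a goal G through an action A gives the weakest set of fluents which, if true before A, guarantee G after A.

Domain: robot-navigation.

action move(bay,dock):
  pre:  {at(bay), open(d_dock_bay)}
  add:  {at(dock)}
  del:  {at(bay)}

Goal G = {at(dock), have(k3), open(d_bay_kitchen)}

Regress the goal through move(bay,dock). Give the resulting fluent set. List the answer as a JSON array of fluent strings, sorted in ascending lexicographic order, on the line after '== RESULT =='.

Compute (G \ add) ∪ pre:
  G ∩ del = {}  (empty — regression defined)
  G \ add = {at(dock), have(k3), open(d_bay_kitchen)} \ {at(dock)} = {have(k3), open(d_bay_kitchen)}
  ∪ pre   = {have(k3), open(d_bay_kitchen)} ∪ {at(bay), open(d_dock_bay)}
          = {at(bay), have(k3), open(d_bay_kitchen), open(d_dock_bay)}

== RESULT ==
["at(bay)", "have(k3)", "open(d_bay_kitchen)", "open(d_dock_bay)"]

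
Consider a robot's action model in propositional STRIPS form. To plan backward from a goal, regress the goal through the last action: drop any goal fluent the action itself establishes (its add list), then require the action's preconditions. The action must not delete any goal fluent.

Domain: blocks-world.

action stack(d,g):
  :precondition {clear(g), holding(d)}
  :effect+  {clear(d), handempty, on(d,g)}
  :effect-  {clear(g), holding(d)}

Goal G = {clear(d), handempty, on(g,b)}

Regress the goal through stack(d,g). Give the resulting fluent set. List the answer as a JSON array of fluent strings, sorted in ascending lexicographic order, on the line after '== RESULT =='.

Compute (G \ add) ∪ pre:
  G ∩ del = {}  (empty — regression defined)
  G \ add = {clear(d), handempty, on(g,b)} \ {clear(d), handempty, on(d,g)} = {on(g,b)}
  ∪ pre   = {on(g,b)} ∪ {clear(g), holding(d)}
          = {clear(g), holding(d), on(g,b)}

== RESULT ==
["clear(g)", "holding(d)", "on(g,b)"]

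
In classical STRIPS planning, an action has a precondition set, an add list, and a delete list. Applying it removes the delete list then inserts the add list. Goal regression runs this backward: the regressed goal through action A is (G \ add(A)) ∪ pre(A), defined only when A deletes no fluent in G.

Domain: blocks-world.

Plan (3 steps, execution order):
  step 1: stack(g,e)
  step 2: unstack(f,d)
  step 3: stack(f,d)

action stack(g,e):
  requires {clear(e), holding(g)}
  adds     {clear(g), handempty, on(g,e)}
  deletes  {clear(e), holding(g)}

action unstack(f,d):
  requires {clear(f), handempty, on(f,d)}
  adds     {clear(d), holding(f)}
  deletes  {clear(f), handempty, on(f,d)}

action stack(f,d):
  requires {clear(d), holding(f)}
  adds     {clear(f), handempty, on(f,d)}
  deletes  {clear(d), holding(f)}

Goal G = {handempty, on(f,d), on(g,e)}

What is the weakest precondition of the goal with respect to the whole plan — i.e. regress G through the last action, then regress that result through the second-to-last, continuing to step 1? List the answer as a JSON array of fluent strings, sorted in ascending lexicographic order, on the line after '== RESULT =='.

Regress step by step:
  through step 3 (stack(f,d)): drop {handempty, on(f,d)}, keep {on(g,e)}, require {clear(d), holding(f)}
    → {clear(d), holding(f), on(g,e)}
  through step 2 (unstack(f,d)): drop {clear(d), holding(f)}, keep {on(g,e)}, require {clear(f), handempty, on(f,d)}
    → {clear(f), handempty, on(f,d), on(g,e)}
  through step 1 (stack(g,e)): drop {handempty, on(g,e)}, keep {clear(f), on(f,d)}, require {clear(e), holding(g)}
    → {clear(e), clear(f), holding(g), on(f,d)}

== RESULT ==
["clear(e)", "clear(f)", "holding(g)", "on(f,d)"]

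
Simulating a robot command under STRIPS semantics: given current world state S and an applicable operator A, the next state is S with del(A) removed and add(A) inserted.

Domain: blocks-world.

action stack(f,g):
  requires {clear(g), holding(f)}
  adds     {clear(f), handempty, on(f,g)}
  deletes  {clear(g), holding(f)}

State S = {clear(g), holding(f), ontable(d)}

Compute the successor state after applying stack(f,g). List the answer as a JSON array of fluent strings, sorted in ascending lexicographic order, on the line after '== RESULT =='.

Progress:
  pre ⊆ S: {clear(g), holding(f)} ⊆ S  — applicable
  S \ del = {ontable(d)}
  ∪ add   = {clear(f), handempty, on(f,g), ontable(d)}

== RESULT ==
["clear(f)", "handempty", "on(f,g)", "ontable(d)"]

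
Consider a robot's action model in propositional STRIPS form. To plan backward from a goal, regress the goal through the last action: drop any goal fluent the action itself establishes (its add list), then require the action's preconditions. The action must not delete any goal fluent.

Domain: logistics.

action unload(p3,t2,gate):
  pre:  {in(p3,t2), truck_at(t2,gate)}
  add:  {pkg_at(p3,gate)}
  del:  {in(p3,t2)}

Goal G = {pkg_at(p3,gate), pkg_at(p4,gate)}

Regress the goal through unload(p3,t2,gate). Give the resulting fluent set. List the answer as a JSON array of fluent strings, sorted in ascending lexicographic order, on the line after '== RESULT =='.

Compute (G \ add) ∪ pre:
  G ∩ del = {}  (empty — regression defined)
  G \ add = {pkg_at(p3,gate), pkg_at(p4,gate)} \ {pkg_at(p3,gate)} = {pkg_at(p4,gate)}
  ∪ pre   = {pkg_at(p4,gate)} ∪ {in(p3,t2), truck_at(t2,gate)}
          = {in(p3,t2), pkg_at(p4,gate), truck_at(t2,gate)}

== RESULT ==
["in(p3,t2)", "pkg_at(p4,gate)", "truck_at(t2,gate)"]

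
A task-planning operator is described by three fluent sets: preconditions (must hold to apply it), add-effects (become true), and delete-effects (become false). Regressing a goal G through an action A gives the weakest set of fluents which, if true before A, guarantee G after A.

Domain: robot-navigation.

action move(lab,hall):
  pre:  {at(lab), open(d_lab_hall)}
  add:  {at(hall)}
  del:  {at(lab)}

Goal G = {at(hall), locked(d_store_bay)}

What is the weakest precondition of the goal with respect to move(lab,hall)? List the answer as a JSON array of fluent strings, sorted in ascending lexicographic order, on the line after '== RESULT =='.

Compute (G \ add) ∪ pre:
  G ∩ del = {}  (empty — regression defined)
  G \ add = {at(hall), locked(d_store_bay)} \ {at(hall)} = {locked(d_store_bay)}
  ∪ pre   = {locked(d_store_bay)} ∪ {at(lab), open(d_lab_hall)}
          = {at(lab), locked(d_store_bay), open(d_lab_hall)}

== RESULT ==
["at(lab)", "locked(d_store_bay)", "open(d_lab_hall)"]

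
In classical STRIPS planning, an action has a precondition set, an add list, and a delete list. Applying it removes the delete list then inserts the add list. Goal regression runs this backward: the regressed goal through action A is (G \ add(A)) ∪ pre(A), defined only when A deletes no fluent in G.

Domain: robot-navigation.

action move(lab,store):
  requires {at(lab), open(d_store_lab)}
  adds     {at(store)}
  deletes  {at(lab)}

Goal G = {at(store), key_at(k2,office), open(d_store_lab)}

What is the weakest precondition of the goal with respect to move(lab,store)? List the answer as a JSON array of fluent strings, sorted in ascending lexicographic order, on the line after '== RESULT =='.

Regress:
  G ∩ del = {}  (empty — regression defined)
  G \ add = {at(store), key_at(k2,office), open(d_store_lab)} \ {at(store)} = {key_at(k2,office), open(d_store_lab)}
  ∪ pre   = {key_at(k2,office), open(d_store_lab)} ∪ {at(lab), open(d_store_lab)}
          = {at(lab), key_at(k2,office), open(d_store_lab)}

== RESULT ==
["at(lab)", "key_at(k2,office)", "open(d_store_lab)"]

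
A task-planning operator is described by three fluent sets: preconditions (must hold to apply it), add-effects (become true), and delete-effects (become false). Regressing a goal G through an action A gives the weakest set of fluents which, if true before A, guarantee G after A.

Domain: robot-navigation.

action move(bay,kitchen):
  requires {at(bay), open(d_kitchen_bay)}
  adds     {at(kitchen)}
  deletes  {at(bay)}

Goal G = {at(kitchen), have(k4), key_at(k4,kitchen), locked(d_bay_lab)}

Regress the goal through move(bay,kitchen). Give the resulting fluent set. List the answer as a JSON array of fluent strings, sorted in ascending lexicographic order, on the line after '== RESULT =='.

Compute (G \ add) ∪ pre:
  G ∩ del = {}  (empty — regression defined)
  G \ add = {at(kitchen), have(k4), key_at(k4,kitchen), locked(d_bay_lab)} \ {at(kitchen)} = {have(k4), key_at(k4,kitchen), locked(d_bay_lab)}
  ∪ pre   = {have(k4), key_at(k4,kitchen), locked(d_bay_lab)} ∪ {at(bay), open(d_kitchen_bay)}
          = {at(bay), have(k4), key_at(k4,kitchen), locked(d_bay_lab), open(d_kitchen_bay)}

== RESULT ==
["at(bay)", "have(k4)", "key_at(k4,kitchen)", "locked(d_bay_lab)", "open(d_kitchen_bay)"]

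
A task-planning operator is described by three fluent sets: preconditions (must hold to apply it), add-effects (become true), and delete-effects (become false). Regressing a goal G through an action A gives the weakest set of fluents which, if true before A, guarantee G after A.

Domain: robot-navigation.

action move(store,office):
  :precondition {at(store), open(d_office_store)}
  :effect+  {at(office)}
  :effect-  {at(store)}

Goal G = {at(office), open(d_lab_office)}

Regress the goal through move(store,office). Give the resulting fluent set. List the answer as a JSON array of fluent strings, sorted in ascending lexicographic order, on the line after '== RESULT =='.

Compute (G \ add) ∪ pre:
  G ∩ del = {}  (empty — regression defined)
  G \ add = {at(office), open(d_lab_office)} \ {at(office)} = {open(d_lab_office)}
  ∪ pre   = {open(d_lab_office)} ∪ {at(store), open(d_office_store)}
          = {at(store), open(d_lab_office), open(d_office_store)}

== RESULT ==
["at(store)", "open(d_lab_office)", "open(d_office_store)"]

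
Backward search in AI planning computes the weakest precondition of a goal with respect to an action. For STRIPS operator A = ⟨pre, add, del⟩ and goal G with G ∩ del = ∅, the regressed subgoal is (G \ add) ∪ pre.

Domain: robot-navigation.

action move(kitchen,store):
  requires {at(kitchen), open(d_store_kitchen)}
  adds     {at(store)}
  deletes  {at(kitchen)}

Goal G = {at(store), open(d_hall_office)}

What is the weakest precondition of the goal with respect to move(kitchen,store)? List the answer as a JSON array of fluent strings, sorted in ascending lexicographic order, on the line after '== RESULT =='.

Compute (G \ add) ∪ pre:
  G ∩ del = {}  (empty — regression defined)
  G \ add = {at(store), open(d_hall_office)} \ {at(store)} = {open(d_hall_office)}
  ∪ pre   = {open(d_hall_office)} ∪ {at(kitchen), open(d_store_kitchen)}
          = {at(kitchen), open(d_hall_office), open(d_store_kitchen)}

== RESULT ==
["at(kitchen)", "open(d_hall_office)", "open(d_store_kitchen)"]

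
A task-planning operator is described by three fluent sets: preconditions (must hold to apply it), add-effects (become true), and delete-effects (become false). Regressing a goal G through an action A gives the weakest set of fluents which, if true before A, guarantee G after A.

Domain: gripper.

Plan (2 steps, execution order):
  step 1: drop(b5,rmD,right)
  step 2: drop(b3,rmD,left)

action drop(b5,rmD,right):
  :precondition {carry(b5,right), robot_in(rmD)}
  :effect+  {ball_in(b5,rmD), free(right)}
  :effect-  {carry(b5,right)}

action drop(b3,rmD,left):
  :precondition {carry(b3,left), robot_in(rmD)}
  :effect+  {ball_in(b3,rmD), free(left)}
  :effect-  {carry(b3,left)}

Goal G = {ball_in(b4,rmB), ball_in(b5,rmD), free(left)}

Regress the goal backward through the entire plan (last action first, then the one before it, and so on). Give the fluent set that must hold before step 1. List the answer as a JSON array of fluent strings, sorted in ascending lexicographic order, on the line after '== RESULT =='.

Regress step by step:
  through step 2 (drop(b3,rmD,left)): drop {free(left)}, keep {ball_in(b4,rmB), ball_in(b5,rmD)}, require {carry(b3,left), robot_in(rmD)}
    → {ball_in(b4,rmB), ball_in(b5,rmD), carry(b3,left), robot_in(rmD)}
  through step 1 (drop(b5,rmD,right)): drop {ball_in(b5,rmD)}, keep {ball_in(b4,rmB), carry(b3,left), robot_in(rmD)}, require {carry(b5,right), robot_in(rmD)}
    → {ball_in(b4,rmB), carry(b3,left), carry(b5,right), robot_in(rmD)}

== RESULT ==
["ball_in(b4,rmB)", "carry(b3,left)", "carry(b5,right)", "robot_in(rmD)"]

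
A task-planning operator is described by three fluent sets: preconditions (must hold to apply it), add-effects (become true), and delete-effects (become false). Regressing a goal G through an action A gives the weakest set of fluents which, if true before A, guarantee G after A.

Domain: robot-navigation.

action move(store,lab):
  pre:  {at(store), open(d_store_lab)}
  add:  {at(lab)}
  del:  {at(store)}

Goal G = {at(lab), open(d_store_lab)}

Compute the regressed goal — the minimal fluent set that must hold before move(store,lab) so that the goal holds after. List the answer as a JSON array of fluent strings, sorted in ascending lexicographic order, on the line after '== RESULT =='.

Regress:
  G ∩ del = {}  (empty — regression defined)
  G \ add = {at(lab), open(d_store_lab)} \ {at(lab)} = {open(d_store_lab)}
  ∪ pre   = {open(d_store_lab)} ∪ {at(store), open(d_store_lab)}
          = {at(store), open(d_store_lab)}

== RESULT ==
["at(store)", "open(d_store_lab)"]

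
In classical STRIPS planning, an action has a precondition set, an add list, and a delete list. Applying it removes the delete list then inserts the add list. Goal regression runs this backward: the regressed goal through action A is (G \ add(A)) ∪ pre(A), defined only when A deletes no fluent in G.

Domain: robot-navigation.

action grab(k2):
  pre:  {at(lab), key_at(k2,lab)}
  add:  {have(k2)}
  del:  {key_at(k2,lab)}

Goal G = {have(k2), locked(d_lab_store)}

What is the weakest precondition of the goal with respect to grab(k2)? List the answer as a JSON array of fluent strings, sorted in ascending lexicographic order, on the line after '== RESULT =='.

Compute (G \ add) ∪ pre:
  G ∩ del = {}  (empty — regression defined)
  G \ add = {have(k2), locked(d_lab_store)} \ {have(k2)} = {locked(d_lab_store)}
  ∪ pre   = {locked(d_lab_store)} ∪ {at(lab), key_at(k2,lab)}
          = {at(lab), key_at(k2,lab), locked(d_lab_store)}

== RESULT ==
["at(lab)", "key_at(k2,lab)", "locked(d_lab_store)"]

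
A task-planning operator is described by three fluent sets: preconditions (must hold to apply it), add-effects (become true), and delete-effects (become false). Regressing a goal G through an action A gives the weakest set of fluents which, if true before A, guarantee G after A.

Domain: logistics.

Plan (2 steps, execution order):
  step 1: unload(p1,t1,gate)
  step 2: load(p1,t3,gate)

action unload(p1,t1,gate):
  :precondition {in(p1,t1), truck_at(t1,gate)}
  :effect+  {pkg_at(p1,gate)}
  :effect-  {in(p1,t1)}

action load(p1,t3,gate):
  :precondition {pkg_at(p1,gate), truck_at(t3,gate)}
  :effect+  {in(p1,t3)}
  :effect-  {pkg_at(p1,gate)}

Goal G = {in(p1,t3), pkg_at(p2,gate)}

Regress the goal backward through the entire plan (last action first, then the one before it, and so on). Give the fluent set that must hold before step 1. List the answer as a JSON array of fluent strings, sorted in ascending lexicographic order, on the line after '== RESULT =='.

Regress step by step:
  through step 2 (load(p1,t3,gate)): drop {in(p1,t3)}, keep {pkg_at(p2,gate)}, require {pkg_at(p1,gate), truck_at(t3,gate)}
    → {pkg_at(p1,gate), pkg_at(p2,gate), truck_at(t3,gate)}
  through step 1 (unload(p1,t1,gate)): drop {pkg_at(p1,gate)}, keep {pkg_at(p2,gate), truck_at(t3,gate)}, require {in(p1,t1), truck_at(t1,gate)}
    → {in(p1,t1), pkg_at(p2,gate), truck_at(t1,gate), truck_at(t3,gate)}

== RESULT ==
["in(p1,t1)", "pkg_at(p2,gate)", "truck_at(t1,gate)", "truck_at(t3,gate)"]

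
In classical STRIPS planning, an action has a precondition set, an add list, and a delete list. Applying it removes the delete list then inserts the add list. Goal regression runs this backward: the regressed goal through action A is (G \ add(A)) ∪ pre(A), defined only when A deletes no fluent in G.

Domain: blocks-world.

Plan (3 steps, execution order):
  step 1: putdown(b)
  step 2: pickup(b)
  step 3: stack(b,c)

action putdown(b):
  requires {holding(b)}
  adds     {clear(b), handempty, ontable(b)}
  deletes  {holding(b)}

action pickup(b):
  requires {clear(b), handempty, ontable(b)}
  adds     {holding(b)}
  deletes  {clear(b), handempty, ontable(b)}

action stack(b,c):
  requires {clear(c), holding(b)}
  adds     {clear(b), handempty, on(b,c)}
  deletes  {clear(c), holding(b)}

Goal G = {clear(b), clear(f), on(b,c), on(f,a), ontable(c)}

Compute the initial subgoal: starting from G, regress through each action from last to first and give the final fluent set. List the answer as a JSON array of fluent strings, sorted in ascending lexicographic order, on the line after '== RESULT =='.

Regress step by step:
  through step 3 (stack(b,c)): drop {clear(b), on(b,c)}, keep {clear(f), on(f,a), ontable(c)}, require {clear(c), holding(b)}
    → {clear(c), clear(f), holding(b), on(f,a), ontable(c)}
  through step 2 (pickup(b)): drop {holding(b)}, keep {clear(c), clear(f), on(f,a), ontable(c)}, require {clear(b), handempty, ontable(b)}
    → {clear(b), clear(c), clear(f), handempty, on(f,a), ontable(b), ontable(c)}
  through step 1 (putdown(b)): drop {clear(b), handempty, ontable(b)}, keep {clear(c), clear(f), on(f,a), ontable(c)}, require {holding(b)}
    → {clear(c), clear(f), holding(b), on(f,a), ontable(c)}

== RESULT ==
["clear(c)", "clear(f)", "holding(b)", "on(f,a)", "ontable(c)"]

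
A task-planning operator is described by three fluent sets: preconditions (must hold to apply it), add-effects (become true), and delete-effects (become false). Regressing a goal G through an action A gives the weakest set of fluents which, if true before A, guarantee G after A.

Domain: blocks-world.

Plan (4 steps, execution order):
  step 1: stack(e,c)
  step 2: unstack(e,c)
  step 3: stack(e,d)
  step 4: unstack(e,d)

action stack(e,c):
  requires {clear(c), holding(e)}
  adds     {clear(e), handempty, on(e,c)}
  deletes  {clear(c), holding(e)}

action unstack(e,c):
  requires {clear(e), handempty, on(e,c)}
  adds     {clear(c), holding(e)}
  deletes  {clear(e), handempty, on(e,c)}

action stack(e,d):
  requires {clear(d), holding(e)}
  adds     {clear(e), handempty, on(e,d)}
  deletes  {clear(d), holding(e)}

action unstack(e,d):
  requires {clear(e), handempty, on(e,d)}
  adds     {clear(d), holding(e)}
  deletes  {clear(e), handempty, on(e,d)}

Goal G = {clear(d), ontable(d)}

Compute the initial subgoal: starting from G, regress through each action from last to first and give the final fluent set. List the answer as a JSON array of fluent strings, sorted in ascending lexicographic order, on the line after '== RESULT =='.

Regress step by step:
  through step 4 (unstack(e,d)): drop {clear(d)}, keep {ontable(d)}, require {clear(e), handempty, on(e,d)}
    → {clear(e), handempty, on(e,d), ontable(d)}
  through step 3 (stack(e,d)): drop {clear(e), handempty, on(e,d)}, keep {ontable(d)}, require {clear(d), holding(e)}
    → {clear(d), holding(e), ontable(d)}
  through step 2 (unstack(e,c)): drop {holding(e)}, keep {clear(d), ontable(d)}, require {clear(e), handempty, on(e,c)}
    → {clear(d), clear(e), handempty, on(e,c), ontable(d)}
  through step 1 (stack(e,c)): drop {clear(e), handempty, on(e,c)}, keep {clear(d), ontable(d)}, require {clear(c), holding(e)}
    → {clear(c), clear(d), holding(e), ontable(d)}

== RESULT ==
["clear(c)", "clear(d)", "holding(e)", "ontable(d)"]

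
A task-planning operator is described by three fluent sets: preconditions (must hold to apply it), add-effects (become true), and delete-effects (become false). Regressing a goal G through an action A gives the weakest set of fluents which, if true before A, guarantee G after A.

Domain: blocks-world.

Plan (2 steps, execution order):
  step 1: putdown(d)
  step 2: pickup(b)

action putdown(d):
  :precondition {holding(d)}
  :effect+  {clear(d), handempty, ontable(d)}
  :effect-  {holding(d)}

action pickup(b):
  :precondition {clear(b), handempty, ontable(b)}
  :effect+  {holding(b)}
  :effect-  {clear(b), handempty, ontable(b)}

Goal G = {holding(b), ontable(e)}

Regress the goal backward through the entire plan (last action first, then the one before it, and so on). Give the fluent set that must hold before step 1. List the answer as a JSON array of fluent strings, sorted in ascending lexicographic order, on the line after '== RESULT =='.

Regress step by step:
  through step 2 (pickup(b)): drop {holding(b)}, keep {ontable(e)}, require {clear(b), handempty, ontable(b)}
    → {clear(b), handempty, ontable(b), ontable(e)}
  through step 1 (putdown(d)): drop {handempty}, keep {clear(b), ontable(b), ontable(e)}, require {holding(d)}
    → {clear(b), holding(d), ontable(b), ontable(e)}

== RESULT ==
["clear(b)", "holding(d)", "ontable(b)", "ontable(e)"]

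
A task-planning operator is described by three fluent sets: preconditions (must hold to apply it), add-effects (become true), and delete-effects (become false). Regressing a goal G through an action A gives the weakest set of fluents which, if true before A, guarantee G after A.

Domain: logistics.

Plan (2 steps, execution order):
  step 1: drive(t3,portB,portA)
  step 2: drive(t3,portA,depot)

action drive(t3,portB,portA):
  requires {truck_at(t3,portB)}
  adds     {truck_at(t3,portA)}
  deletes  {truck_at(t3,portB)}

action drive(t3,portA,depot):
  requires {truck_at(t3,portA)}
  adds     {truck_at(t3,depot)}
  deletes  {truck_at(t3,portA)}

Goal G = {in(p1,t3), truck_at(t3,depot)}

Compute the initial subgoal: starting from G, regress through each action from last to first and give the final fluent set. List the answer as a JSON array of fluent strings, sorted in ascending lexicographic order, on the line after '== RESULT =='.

Regress step by step:
  through step 2 (drive(t3,portA,depot)): drop {truck_at(t3,depot)}, keep {in(p1,t3)}, require {truck_at(t3,portA)}
    → {in(p1,t3), truck_at(t3,portA)}
  through step 1 (drive(t3,portB,portA)): drop {truck_at(t3,portA)}, keep {in(p1,t3)}, require {truck_at(t3,portB)}
    → {in(p1,t3), truck_at(t3,portB)}

== RESULT ==
["in(p1,t3)", "truck_at(t3,portB)"]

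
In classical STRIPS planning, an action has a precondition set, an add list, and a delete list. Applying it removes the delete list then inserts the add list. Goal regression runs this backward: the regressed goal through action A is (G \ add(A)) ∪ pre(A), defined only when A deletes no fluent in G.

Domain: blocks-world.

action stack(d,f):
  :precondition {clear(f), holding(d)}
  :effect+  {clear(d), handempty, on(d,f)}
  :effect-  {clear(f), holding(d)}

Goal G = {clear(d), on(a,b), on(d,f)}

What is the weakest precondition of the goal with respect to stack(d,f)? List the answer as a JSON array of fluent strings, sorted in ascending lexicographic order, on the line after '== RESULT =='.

Regress:
  G ∩ del = {}  (empty — regression defined)
  G \ add = {clear(d), on(a,b), on(d,f)} \ {clear(d), handempty, on(d,f)} = {on(a,b)}
  ∪ pre   = {on(a,b)} ∪ {clear(f), holding(d)}
          = {clear(f), holding(d), on(a,b)}

== RESULT ==
["clear(f)", "holding(d)", "on(a,b)"]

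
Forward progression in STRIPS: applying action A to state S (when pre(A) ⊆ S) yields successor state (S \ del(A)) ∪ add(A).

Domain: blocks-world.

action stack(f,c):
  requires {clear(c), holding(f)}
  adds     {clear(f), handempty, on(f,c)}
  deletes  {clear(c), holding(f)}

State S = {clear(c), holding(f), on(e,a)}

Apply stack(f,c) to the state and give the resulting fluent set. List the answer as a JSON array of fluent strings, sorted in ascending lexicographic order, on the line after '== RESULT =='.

Progress:
  pre ⊆ S: {clear(c), holding(f)} ⊆ S  — applicable
  S \ del = {on(e,a)}
  ∪ add   = {clear(f), handempty, on(e,a), on(f,c)}

== RESULT ==
["clear(f)", "handempty", "on(e,a)", "on(f,c)"]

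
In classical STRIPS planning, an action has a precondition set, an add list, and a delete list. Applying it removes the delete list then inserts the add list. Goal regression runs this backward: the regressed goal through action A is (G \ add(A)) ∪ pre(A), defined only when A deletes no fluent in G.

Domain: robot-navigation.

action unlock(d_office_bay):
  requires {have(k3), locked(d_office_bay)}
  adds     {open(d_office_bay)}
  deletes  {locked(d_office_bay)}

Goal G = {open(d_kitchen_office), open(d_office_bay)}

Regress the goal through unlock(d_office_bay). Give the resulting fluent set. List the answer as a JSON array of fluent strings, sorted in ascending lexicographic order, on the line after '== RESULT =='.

Regress:
  G ∩ del = {}  (empty — regression defined)
  G \ add = {open(d_kitchen_office), open(d_office_bay)} \ {open(d_office_bay)} = {open(d_kitchen_office)}
  ∪ pre   = {open(d_kitchen_office)} ∪ {have(k3), locked(d_office_bay)}
          = {have(k3), locked(d_office_bay), open(d_kitchen_office)}

== RESULT ==
["have(k3)", "locked(d_office_bay)", "open(d_kitchen_office)"]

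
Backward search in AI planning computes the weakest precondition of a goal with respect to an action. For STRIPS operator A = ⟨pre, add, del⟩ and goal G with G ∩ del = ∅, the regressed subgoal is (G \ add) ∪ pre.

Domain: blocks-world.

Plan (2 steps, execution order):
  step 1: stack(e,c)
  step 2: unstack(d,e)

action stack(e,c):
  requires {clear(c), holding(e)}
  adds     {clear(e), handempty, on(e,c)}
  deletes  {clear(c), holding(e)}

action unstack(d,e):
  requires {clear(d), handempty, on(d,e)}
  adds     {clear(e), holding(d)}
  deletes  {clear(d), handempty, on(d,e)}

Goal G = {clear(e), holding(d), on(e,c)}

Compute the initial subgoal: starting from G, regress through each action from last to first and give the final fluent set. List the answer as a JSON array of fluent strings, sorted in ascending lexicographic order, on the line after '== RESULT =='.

Regress step by step:
  through step 2 (unstack(d,e)): drop {clear(e), holding(d)}, keep {on(e,c)}, require {clear(d), handempty, on(d,e)}
    → {clear(d), handempty, on(d,e), on(e,c)}
  through step 1 (stack(e,c)): drop {handempty, on(e,c)}, keep {clear(d), on(d,e)}, require {clear(c), holding(e)}
    → {clear(c), clear(d), holding(e), on(d,e)}

== RESULT ==
["clear(c)", "clear(d)", "holding(e)", "on(d,e)"]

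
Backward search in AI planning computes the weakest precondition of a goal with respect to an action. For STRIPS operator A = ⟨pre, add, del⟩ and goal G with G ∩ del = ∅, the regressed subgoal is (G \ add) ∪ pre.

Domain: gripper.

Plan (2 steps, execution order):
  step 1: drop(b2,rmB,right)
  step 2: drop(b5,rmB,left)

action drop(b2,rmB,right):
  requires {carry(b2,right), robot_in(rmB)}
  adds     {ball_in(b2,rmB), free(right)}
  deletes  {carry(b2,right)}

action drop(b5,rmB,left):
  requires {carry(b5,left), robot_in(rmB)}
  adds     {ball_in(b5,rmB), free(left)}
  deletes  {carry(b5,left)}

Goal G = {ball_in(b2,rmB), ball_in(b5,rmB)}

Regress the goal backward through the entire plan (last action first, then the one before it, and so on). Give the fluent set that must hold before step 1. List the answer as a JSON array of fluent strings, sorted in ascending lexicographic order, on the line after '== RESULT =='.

Work backward from the goal:
  through step 2 (drop(b5,rmB,left)): drop {ball_in(b5,rmB)}, keep {ball_in(b2,rmB)}, require {carry(b5,left), robot_in(rmB)}
    → {ball_in(b2,rmB), carry(b5,left), robot_in(rmB)}
  through step 1 (drop(b2,rmB,right)): drop {ball_in(b2,rmB)}, keep {carry(b5,left), robot_in(rmB)}, require {carry(b2,right), robot_in(rmB)}
    → {carry(b2,right), carry(b5,left), robot_in(rmB)}

== RESULT ==
["carry(b2,right)", "carry(b5,left)", "robot_in(rmB)"]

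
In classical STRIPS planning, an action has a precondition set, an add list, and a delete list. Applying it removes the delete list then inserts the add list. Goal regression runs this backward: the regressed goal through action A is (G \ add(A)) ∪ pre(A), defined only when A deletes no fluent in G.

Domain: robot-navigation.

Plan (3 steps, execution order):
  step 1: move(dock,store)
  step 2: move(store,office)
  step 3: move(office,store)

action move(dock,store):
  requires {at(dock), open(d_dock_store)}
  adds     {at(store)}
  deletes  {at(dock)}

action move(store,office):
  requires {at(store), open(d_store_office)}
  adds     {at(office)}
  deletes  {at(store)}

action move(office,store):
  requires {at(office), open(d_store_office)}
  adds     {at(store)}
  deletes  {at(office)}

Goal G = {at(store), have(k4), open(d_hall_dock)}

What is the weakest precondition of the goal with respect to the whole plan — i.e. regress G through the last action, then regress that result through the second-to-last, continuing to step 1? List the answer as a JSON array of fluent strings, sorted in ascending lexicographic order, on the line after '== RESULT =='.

Work backward from the goal:
  through step 3 (move(office,store)): drop {at(store)}, keep {have(k4), open(d_hall_dock)}, require {at(office), open(d_store_office)}
    → {at(office), have(k4), open(d_hall_dock), open(d_store_office)}
  through step 2 (move(store,office)): drop {at(office)}, keep {have(k4), open(d_hall_dock), open(d_store_office)}, require {at(store), open(d_store_office)}
    → {at(store), have(k4), open(d_hall_dock), open(d_store_office)}
  through step 1 (move(dock,store)): drop {at(store)}, keep {have(k4), open(d_hall_dock), open(d_store_office)}, require {at(dock), open(d_dock_store)}
    → {at(dock), have(k4), open(d_dock_store), open(d_hall_dock), open(d_store_office)}

== RESULT ==
["at(dock)", "have(k4)", "open(d_dock_store)", "open(d_hall_dock)", "open(d_store_office)"]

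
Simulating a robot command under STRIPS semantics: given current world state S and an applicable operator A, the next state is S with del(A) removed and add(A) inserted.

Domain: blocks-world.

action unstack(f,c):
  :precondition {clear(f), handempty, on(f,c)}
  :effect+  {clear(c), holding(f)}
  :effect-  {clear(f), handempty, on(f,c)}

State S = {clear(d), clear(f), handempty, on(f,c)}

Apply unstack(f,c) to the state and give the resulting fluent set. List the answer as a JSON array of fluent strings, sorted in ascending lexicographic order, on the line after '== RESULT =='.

Progress:
  pre ⊆ S: {clear(f), handempty, on(f,c)} ⊆ S  — applicable
  S \ del = {clear(d)}
  ∪ add   = {clear(c), clear(d), holding(f)}

== RESULT ==
["clear(c)", "clear(d)", "holding(f)"]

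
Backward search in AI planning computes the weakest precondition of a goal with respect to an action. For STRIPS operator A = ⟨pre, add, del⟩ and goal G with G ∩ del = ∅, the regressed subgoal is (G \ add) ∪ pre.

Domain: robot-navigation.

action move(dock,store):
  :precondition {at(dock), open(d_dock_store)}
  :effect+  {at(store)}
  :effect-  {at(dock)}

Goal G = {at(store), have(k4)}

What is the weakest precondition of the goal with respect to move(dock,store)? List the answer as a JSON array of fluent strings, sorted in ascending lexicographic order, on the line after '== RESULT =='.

Compute (G \ add) ∪ pre:
  G ∩ del = {}  (empty — regression defined)
  G \ add = {at(store), have(k4)} \ {at(store)} = {have(k4)}
  ∪ pre   = {have(k4)} ∪ {at(dock), open(d_dock_store)}
          = {at(dock), have(k4), open(d_dock_store)}

== RESULT ==
["at(dock)", "have(k4)", "open(d_dock_store)"]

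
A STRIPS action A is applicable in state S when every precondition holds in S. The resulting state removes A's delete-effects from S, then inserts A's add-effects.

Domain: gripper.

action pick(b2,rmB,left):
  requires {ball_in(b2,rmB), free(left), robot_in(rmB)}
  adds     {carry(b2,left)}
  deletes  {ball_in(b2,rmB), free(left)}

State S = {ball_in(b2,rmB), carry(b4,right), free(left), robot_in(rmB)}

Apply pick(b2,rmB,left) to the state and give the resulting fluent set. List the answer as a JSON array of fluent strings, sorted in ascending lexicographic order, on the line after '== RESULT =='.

Compute (S \ del) ∪ add:
  pre ⊆ S: {ball_in(b2,rmB), free(left), robot_in(rmB)} ⊆ S  — applicable
  S \ del = {carry(b4,right), robot_in(rmB)}
  ∪ add   = {carry(b2,left), carry(b4,right), robot_in(rmB)}

== RESULT ==
["carry(b2,left)", "carry(b4,right)", "robot_in(rmB)"]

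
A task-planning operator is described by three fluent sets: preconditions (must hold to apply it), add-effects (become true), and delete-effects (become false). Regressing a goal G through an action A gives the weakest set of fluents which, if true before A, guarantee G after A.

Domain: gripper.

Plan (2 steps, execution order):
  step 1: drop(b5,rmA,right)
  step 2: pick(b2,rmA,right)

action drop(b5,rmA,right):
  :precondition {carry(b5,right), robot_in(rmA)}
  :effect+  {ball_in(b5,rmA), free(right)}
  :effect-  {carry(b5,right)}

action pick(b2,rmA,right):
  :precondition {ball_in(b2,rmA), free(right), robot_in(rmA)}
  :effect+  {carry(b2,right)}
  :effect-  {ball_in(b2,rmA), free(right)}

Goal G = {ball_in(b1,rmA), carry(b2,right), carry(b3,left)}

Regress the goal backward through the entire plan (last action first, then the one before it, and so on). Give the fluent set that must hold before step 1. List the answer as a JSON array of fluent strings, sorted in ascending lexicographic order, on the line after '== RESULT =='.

Regress step by step:
  through step 2 (pick(b2,rmA,right)): drop {carry(b2,right)}, keep {ball_in(b1,rmA), carry(b3,left)}, require {ball_in(b2,rmA), free(right), robot_in(rmA)}
    → {ball_in(b1,rmA), ball_in(b2,rmA), carry(b3,left), free(right), robot_in(rmA)}
  through step 1 (drop(b5,rmA,right)): drop {free(right)}, keep {ball_in(b1,rmA), ball_in(b2,rmA), carry(b3,left), robot_in(rmA)}, require {carry(b5,right), robot_in(rmA)}
    → {ball_in(b1,rmA), ball_in(b2,rmA), carry(b3,left), carry(b5,right), robot_in(rmA)}

== RESULT ==
["ball_in(b1,rmA)", "ball_in(b2,rmA)", "carry(b3,left)", "carry(b5,right)", "robot_in(rmA)"]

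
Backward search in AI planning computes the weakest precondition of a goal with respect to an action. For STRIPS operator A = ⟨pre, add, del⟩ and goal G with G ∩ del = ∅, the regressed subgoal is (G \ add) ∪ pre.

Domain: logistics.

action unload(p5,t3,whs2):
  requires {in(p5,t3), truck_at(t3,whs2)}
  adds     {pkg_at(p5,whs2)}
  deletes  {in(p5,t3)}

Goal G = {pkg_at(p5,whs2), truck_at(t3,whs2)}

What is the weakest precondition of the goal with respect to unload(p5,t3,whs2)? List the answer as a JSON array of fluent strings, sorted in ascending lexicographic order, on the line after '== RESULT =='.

Regress:
  G ∩ del = {}  (empty — regression defined)
  G \ add = {pkg_at(p5,whs2), truck_at(t3,whs2)} \ {pkg_at(p5,whs2)} = {truck_at(t3,whs2)}
  ∪ pre   = {truck_at(t3,whs2)} ∪ {in(p5,t3), truck_at(t3,whs2)}
          = {in(p5,t3), truck_at(t3,whs2)}

== RESULT ==
["in(p5,t3)", "truck_at(t3,whs2)"]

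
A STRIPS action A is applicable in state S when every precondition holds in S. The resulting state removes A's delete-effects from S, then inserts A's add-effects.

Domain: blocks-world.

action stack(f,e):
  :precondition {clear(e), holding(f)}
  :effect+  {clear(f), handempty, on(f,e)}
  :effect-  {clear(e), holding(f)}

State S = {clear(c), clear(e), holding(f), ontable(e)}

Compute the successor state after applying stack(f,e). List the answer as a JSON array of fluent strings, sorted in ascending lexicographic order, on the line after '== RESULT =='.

Compute (S \ del) ∪ add:
  pre ⊆ S: {clear(e), holding(f)} ⊆ S  — applicable
  S \ del = {clear(c), ontable(e)}
  ∪ add   = {clear(c), clear(f), handempty, on(f,e), ontable(e)}

== RESULT ==
["clear(c)", "clear(f)", "handempty", "on(f,e)", "ontable(e)"]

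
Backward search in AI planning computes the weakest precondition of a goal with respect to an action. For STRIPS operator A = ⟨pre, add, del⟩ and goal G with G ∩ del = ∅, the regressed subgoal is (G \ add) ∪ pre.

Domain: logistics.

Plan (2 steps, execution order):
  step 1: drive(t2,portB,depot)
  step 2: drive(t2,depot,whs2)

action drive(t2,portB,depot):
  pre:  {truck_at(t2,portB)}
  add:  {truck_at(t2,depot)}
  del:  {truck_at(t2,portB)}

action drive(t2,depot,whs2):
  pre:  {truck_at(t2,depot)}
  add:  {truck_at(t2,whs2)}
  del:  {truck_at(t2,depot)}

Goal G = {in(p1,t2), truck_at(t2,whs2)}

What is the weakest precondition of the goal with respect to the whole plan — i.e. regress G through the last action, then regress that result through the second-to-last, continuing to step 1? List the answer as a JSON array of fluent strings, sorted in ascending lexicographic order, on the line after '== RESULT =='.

Work backward from the goal:
  through step 2 (drive(t2,depot,whs2)): drop {truck_at(t2,whs2)}, keep {in(p1,t2)}, require {truck_at(t2,depot)}
    → {in(p1,t2), truck_at(t2,depot)}
  through step 1 (drive(t2,portB,depot)): drop {truck_at(t2,depot)}, keep {in(p1,t2)}, require {truck_at(t2,portB)}
    → {in(p1,t2), truck_at(t2,portB)}

== RESULT ==
["in(p1,t2)", "truck_at(t2,portB)"]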